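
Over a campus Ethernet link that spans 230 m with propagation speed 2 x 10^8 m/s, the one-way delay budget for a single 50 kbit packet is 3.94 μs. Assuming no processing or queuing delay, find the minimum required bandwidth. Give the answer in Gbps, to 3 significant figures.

Propagation delay = 230 / 200000000 = 1.15 μs.
Transmission budget = 3.94 − 1.15 = 2.79 μs.
R ≥ L / t_tx = 50000 bits / 2.79e-06 s = 17.9 Gbps.

17.9 Gbps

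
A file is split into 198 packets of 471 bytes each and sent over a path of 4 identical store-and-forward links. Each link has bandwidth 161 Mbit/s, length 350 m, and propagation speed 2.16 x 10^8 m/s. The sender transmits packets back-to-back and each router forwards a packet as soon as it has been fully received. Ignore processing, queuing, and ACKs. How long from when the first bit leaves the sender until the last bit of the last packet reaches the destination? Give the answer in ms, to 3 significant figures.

4.71 ms

Per-hop transmission t_tx = L/R = 3768/161000000 = 0.0234037 ms.
Per-hop propagation t_prop = 350/216000000 = 0.00162037 ms.
Pipeline fill: first packet needs 4·t_tx to clear all hops; remaining 197 packets each add one t_tx.
Total = (4+198-1)·t_tx + 4·t_prop = 201·0.0234037 + 4·0.00162037 = 4.71 ms.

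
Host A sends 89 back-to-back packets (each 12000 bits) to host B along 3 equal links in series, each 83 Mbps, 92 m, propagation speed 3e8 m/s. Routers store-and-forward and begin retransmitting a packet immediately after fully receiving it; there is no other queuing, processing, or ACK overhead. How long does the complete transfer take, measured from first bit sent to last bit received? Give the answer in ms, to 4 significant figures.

13.16 ms

Per-hop transmission t_tx = L/R = 12000/83000000 = 0.144578 ms.
Per-hop propagation t_prop = 92/300000000 = 0.000306667 ms.
Pipeline fill: first packet needs 3·t_tx to clear all hops; remaining 88 packets each add one t_tx.
Total = (3+89-1)·t_tx + 3·t_prop = 91·0.144578 + 3·0.000306667 = 13.16 ms.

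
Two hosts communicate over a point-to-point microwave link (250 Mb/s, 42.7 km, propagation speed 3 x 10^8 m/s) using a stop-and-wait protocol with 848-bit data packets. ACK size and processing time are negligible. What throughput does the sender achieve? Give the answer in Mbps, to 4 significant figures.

t_tx = L/R = 848/250000000 = 3.392e-06 s.
t_prop = 42700/300000000 = 0.000142333 s; RTT = 0.000284667 s.
Cycle = t_tx + RTT = 0.000288059 s.
Throughput = L / cycle = 848 / 0.000288059 = 2.944 Mbps.

2.944 Mbps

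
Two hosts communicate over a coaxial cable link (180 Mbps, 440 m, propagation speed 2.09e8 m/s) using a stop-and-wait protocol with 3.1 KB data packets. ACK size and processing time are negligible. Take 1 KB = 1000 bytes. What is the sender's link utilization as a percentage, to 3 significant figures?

t_tx = L/R = 24800/180000000 = 0.000137778 s.
t_prop = 440/209000000 = 2.10526e-06 s; RTT = 4.21053e-06 s.
Cycle = t_tx + RTT = 0.000141988 s.
Utilization = t_tx / cycle = 0.000137778/0.000141988 = 97.0 %.

97.0 %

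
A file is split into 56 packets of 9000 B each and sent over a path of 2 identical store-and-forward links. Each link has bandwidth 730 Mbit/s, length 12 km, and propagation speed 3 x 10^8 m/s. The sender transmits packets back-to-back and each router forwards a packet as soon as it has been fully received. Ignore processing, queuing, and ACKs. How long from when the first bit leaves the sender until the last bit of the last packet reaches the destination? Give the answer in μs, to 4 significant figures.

Per-hop transmission t_tx = L/R = 72000/730000000 = 98.6301 μs.
Per-hop propagation t_prop = 12000/300000000 = 40 μs.
Pipeline fill: first packet needs 2·t_tx to clear all hops; remaining 55 packets each add one t_tx.
Total = (2+56-1)·t_tx + 2·t_prop = 57·98.6301 + 2·40 = 5702 μs.

5702 μs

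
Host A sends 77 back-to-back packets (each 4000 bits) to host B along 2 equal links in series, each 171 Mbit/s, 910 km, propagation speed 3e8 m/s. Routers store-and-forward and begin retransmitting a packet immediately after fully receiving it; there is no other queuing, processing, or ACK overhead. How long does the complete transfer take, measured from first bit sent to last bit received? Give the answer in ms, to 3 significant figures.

7.89 ms

Per-hop transmission t_tx = L/R = 4000/171000000 = 0.0233918 ms.
Per-hop propagation t_prop = 910000/300000000 = 3.03333 ms.
Pipeline fill: first packet needs 2·t_tx to clear all hops; remaining 76 packets each add one t_tx.
Total = (2+77-1)·t_tx + 2·t_prop = 78·0.0233918 + 2·3.03333 = 7.89 ms.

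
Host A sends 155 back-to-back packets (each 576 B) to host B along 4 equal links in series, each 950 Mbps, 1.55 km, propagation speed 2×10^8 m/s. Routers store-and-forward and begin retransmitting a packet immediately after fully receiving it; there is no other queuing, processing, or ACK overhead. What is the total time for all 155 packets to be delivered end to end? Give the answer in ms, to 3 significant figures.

Per-hop transmission t_tx = L/R = 4608/950000000 = 0.00485053 ms.
Per-hop propagation t_prop = 1550/200000000 = 0.00775 ms.
Pipeline fill: first packet needs 4·t_tx to clear all hops; remaining 154 packets each add one t_tx.
Total = (4+155-1)·t_tx + 4·t_prop = 158·0.00485053 + 4·0.00775 = 0.797 ms.

0.797 ms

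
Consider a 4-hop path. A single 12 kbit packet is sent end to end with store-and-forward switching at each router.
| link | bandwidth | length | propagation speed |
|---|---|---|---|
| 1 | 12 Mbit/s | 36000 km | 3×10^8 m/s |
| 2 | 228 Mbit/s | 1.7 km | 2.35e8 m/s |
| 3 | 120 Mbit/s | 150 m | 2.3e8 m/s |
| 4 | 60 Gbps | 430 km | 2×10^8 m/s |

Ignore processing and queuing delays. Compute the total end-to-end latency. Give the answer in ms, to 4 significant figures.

123.3 ms

L = 12000 bits.
Transmission delays (L/R per hop): 1, 0.0526316, 0.1, 0.0002 ms; sum = 1.15283 ms.
Propagation delays (d/s per hop): 120, 0.00723404, 0.000652174, 2.15 ms; sum = 122.158 ms.
End-to-end = 123.3 ms.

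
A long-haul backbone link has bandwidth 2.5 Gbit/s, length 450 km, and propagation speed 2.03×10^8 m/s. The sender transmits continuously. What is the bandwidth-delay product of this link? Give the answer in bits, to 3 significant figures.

5540000 bits

Propagation delay = 450000 / 2.03e+08 = 0.00221675 s.
BDP = R × t_prop = 2500000000 × 0.00221675 = 5541870 bits.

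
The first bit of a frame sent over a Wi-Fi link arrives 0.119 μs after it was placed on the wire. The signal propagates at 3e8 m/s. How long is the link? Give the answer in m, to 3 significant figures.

35.7 m

d = s × t_prop = 300000000 × 1.19e-07 = 35.7 m.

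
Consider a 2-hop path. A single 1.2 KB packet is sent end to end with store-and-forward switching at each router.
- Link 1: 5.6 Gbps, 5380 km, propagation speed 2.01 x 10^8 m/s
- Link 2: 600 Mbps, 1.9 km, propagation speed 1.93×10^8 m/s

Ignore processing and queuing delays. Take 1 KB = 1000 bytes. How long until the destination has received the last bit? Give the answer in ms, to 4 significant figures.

L = 9600 bits.
Transmission delays (L/R per hop): 0.00171429, 0.016 ms; sum = 0.0177143 ms.
Propagation delays (d/s per hop): 26.7662, 0.00984456 ms; sum = 26.776 ms.
End-to-end = 26.79 ms.

26.79 ms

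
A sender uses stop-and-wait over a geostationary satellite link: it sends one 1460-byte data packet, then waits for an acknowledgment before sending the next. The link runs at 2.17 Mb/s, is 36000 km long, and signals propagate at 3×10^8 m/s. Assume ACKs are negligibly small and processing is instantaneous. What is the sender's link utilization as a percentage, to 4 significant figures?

t_tx = L/R = 11680/2170000 = 0.00538249 s.
t_prop = 36000000/300000000 = 0.12 s; RTT = 0.24 s.
Cycle = t_tx + RTT = 0.245382 s.
Utilization = t_tx / cycle = 0.00538249/0.245382 = 2.194 %.

2.194 %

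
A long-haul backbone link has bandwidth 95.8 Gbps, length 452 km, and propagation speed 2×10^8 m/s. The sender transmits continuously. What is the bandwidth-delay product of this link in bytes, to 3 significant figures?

27100000 bytes

Propagation delay = 452000 / 200000000 = 0.00226 s.
BDP = R × t_prop = 95800000000 × 0.00226 = 216508000 bits.
In bytes: 216508000/8 = 27100000 bytes.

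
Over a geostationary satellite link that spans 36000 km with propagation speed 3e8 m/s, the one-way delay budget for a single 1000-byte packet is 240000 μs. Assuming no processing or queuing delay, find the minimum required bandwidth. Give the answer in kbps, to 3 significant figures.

L = 8000 bits.
Propagation delay = 36000000 / 300000000 = 120000 μs.
Transmission budget = 240000 − 120000 = 120000 μs.
R ≥ L / t_tx = 8000 bits / 0.12 s = 66.7 kbps.

66.7 kbps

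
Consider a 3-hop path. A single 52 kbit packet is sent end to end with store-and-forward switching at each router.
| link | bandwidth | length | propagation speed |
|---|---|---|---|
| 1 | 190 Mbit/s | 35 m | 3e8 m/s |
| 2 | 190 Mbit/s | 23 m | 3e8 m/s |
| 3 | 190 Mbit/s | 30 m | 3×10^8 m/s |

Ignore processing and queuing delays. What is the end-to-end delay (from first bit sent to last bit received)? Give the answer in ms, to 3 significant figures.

L = 52000 bits.
Transmission delay per hop = L/R = 52000/190000000 = 0.273684 ms; 3 hops → 0.821053 ms.
Propagation delays (d/s per hop): 0.000116667, 7.66667e-05, 0.0001 ms; sum = 0.000293333 ms.
End-to-end = 0.821 ms.

0.821 ms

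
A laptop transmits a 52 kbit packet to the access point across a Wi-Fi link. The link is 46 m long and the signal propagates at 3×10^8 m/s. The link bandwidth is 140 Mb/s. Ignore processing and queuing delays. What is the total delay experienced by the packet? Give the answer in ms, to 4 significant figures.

0.3716 ms

L = 52000 bits.
Transmission delay = L/R = 52000 / 140000000 = 0.371429 ms.
Propagation delay = d/s = 46 m / 300000000 m/s = 0.000153333 ms.
Total = 0.3716 ms.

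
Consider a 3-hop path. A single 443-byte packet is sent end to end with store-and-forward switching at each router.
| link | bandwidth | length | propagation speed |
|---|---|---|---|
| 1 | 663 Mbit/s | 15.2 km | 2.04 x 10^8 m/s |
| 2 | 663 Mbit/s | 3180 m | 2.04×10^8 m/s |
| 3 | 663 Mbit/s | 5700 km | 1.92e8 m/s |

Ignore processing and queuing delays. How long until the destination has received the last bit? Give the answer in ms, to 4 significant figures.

29.79 ms

L = 443 × 8 = 3544 bits.
Transmission delay per hop = L/R = 3544/663000000 = 0.0053454 ms; 3 hops → 0.0160362 ms.
Propagation delays (d/s per hop): 0.0745098, 0.0155882, 29.6875 ms; sum = 29.7776 ms.
End-to-end = 29.79 ms.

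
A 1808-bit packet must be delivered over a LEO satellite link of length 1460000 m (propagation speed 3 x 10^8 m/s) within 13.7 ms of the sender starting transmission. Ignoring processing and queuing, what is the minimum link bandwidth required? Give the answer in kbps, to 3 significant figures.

205 kbps

Propagation delay = 1460000 / 300000000 = 4.86667 ms.
Transmission budget = 13.7 − 4.86667 = 8.83333 ms.
R ≥ L / t_tx = 1808 bits / 0.00883333 s = 205 kbps.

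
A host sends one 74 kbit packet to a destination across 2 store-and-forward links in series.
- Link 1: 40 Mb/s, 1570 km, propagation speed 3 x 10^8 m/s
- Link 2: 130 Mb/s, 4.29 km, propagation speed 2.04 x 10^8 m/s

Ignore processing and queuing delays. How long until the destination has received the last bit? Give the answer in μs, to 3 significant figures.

L = 74000 bits.
Transmission delays (L/R per hop): 1850, 569.231 μs; sum = 2419.23 μs.
Propagation delays (d/s per hop): 5233.33, 21.0294 μs; sum = 5254.36 μs.
End-to-end = 7670 μs.

7670 μs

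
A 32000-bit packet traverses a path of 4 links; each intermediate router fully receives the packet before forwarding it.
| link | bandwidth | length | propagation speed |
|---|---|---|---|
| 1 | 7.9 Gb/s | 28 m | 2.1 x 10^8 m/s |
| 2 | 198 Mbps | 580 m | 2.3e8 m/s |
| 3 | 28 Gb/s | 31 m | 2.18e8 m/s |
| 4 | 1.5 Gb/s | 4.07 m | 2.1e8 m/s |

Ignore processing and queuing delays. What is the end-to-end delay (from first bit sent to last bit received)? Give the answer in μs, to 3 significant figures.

Transmission delays (L/R per hop): 4.05063, 161.616, 1.14286, 21.3333 μs; sum = 188.143 μs.
Propagation delays (d/s per hop): 0.133333, 2.52174, 0.142202, 0.019381 μs; sum = 2.81666 μs.
End-to-end = 191 μs.

191 μs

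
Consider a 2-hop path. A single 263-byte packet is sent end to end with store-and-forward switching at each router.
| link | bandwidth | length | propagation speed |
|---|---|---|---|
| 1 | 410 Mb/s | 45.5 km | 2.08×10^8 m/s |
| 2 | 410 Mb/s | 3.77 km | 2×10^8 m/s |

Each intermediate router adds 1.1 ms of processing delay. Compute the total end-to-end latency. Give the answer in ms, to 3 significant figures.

1.35 ms

L = 263 × 8 = 2104 bits.
Transmission delay per hop = L/R = 2104/410000000 = 0.00513171 ms; 2 hops → 0.0102634 ms.
Propagation delays (d/s per hop): 0.21875, 0.01885 ms; sum = 0.2376 ms.
Processing at 1 router(s): 1 × 1.1 ms = 1.1 ms.
End-to-end = 1.35 ms.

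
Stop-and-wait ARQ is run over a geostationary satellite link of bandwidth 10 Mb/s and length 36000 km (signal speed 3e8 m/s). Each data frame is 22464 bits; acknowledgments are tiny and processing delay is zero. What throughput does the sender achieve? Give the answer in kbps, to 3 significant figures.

t_tx = L/R = 22464/10000000 = 0.0022464 s.
t_prop = 36000000/300000000 = 0.12 s; RTT = 0.24 s.
Cycle = t_tx + RTT = 0.242246 s.
Throughput = L / cycle = 22464 / 0.242246 = 92.7 kbps.

92.7 kbps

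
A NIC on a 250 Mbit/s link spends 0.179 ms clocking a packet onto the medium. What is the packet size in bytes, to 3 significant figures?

5590 bytes

L = R × t_tx = 250000000 b/s × 0.000179 s = 44750 bits.
In bytes: 44750 / 8 = 5590 bytes.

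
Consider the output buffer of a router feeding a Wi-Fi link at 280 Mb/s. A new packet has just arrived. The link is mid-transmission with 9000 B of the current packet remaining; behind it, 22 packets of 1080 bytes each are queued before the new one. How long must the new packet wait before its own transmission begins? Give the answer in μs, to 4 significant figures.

936.0 μs

Each queued packet: L/R = 8640/280000000 = 30.8571 μs.
22 queued → 678.857 μs.
Plus remaining 72000 bits of current packet: 257.143 μs.
Queuing delay = 936.0 μs.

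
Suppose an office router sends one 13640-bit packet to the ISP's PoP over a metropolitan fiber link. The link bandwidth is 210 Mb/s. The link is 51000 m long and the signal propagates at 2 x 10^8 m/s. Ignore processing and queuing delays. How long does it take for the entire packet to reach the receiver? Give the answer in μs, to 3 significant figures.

Transmission delay = L/R = 13640 / 210000000 = 64.9524 μs.
Propagation delay = d/s = 51000 m / 200000000 m/s = 255 μs.
Total = 320 μs.

320 μs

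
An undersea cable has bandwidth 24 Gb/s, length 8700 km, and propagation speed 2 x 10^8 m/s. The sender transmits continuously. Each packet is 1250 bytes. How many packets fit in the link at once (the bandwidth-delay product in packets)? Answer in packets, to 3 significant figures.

Propagation delay = 8700000 / 200000000 = 0.0435 s.
BDP = R × t_prop = 24000000000 × 0.0435 = 1044000000 bits.
In packets of 10000 bits: 104000 packets.

104000 packets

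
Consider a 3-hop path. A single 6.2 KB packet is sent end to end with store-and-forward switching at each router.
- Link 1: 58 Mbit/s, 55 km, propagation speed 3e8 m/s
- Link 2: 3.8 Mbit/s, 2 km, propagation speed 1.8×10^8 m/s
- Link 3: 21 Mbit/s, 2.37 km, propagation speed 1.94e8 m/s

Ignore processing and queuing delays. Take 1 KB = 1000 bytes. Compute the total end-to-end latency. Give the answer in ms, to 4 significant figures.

L = 49600 bits.
Transmission delays (L/R per hop): 0.855172, 13.0526, 2.3619 ms; sum = 16.2697 ms.
Propagation delays (d/s per hop): 0.183333, 0.0111111, 0.0122165 ms; sum = 0.206661 ms.
End-to-end = 16.48 ms.

16.48 ms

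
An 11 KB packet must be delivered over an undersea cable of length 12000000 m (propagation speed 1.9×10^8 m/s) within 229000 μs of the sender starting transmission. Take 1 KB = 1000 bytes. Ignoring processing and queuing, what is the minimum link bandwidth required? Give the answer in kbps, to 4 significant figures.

530.6 kbps

L = 88000 bits.
Propagation delay = 12000000 / 190000000 = 63157.9 μs.
Transmission budget = 229000 − 63157.9 = 165842 μs.
R ≥ L / t_tx = 88000 bits / 0.165842 s = 530.6 kbps.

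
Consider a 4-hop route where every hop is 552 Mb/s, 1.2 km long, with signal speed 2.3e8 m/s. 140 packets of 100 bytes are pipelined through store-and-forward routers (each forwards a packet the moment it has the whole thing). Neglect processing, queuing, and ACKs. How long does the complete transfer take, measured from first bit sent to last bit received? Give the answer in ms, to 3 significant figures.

Per-hop transmission t_tx = L/R = 800/552000000 = 0.00144928 ms.
Per-hop propagation t_prop = 1200/2.3e+08 = 0.00521739 ms.
Pipeline fill: first packet needs 4·t_tx to clear all hops; remaining 139 packets each add one t_tx.
Total = (4+140-1)·t_tx + 4·t_prop = 143·0.00144928 + 4·0.00521739 = 0.228 ms.

0.228 ms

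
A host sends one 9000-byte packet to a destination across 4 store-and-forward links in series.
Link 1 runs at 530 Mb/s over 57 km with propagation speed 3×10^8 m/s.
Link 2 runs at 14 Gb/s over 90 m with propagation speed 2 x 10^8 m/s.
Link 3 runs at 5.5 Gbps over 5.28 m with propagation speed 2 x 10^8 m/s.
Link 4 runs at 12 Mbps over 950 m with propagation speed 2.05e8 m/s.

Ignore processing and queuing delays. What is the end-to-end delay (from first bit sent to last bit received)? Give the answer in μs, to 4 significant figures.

L = 9000 × 8 = 72000 bits.
Transmission delays (L/R per hop): 135.849, 5.14286, 13.0909, 6000 μs; sum = 6154.08 μs.
Propagation delays (d/s per hop): 190, 0.45, 0.0264, 4.63415 μs; sum = 195.111 μs.
End-to-end = 6349 μs.

6349 μs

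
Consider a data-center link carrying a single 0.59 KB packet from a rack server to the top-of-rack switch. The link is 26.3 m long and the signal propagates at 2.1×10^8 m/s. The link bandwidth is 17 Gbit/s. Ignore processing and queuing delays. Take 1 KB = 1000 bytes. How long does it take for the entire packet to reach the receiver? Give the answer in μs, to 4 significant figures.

L = 4720 bits.
Transmission delay = L/R = 4720 / 17000000000 = 0.277647 μs.
Propagation delay = d/s = 26.3 m / 210000000 m/s = 0.125238 μs.
Total = 0.4029 μs.

0.4029 μs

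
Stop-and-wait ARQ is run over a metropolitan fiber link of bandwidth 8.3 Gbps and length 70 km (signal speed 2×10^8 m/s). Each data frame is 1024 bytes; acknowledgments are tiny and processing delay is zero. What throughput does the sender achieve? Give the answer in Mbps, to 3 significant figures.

t_tx = L/R = 8192/8.3e+09 = 9.86988e-07 s.
t_prop = 70000/200000000 = 0.00035 s; RTT = 0.0007 s.
Cycle = t_tx + RTT = 0.000700987 s.
Throughput = L / cycle = 8192 / 0.000700987 = 11.7 Mbps.

11.7 Mbps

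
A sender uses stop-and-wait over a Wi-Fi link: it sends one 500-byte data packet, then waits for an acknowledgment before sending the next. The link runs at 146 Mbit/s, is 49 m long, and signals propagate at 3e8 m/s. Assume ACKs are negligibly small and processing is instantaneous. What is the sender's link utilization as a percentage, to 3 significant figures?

98.8 %

t_tx = L/R = 4000/146000000 = 2.73973e-05 s.
t_prop = 49/300000000 = 1.63333e-07 s; RTT = 3.26667e-07 s.
Cycle = t_tx + RTT = 2.77239e-05 s.
Utilization = t_tx / cycle = 2.73973e-05/2.77239e-05 = 98.8 %.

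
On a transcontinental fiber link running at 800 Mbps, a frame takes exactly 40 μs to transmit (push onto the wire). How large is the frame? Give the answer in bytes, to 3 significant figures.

L = R × t_tx = 800000000 b/s × 4e-05 s = 32000 bits.
In bytes: 32000 / 8 = 4000 bytes.

4000 bytes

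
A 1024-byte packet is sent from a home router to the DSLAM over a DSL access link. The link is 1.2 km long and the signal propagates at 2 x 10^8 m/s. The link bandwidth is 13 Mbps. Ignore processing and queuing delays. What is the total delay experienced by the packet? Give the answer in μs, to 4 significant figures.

L = 1024 × 8 = 8192 bits.
Transmission delay = L/R = 8192 / 13000000 = 630.154 μs.
Propagation delay = d/s = 1200 m / 200000000 m/s = 6 μs.
Total = 636.2 μs.

636.2 μs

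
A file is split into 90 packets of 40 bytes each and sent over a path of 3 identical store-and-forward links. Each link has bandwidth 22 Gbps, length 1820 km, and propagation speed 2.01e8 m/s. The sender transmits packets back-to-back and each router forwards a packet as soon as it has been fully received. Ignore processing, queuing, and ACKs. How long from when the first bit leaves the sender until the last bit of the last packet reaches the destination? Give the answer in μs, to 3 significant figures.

Per-hop transmission t_tx = L/R = 320/22000000000 = 0.0145455 μs.
Per-hop propagation t_prop = 1820000/2.01e+08 = 9054.73 μs.
Pipeline fill: first packet needs 3·t_tx to clear all hops; remaining 89 packets each add one t_tx.
Total = (3+90-1)·t_tx + 3·t_prop = 92·0.0145455 + 3·9054.73 = 27200 μs.

27200 μs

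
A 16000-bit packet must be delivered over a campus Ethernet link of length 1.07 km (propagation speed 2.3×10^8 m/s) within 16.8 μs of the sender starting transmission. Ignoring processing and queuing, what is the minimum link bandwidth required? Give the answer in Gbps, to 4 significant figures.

1.317 Gbps

Propagation delay = 1070 / 2.3e+08 = 4.65217 μs.
Transmission budget = 16.8 − 4.65217 = 12.1478 μs.
R ≥ L / t_tx = 16000 bits / 1.21478e-05 s = 1.317 Gbps.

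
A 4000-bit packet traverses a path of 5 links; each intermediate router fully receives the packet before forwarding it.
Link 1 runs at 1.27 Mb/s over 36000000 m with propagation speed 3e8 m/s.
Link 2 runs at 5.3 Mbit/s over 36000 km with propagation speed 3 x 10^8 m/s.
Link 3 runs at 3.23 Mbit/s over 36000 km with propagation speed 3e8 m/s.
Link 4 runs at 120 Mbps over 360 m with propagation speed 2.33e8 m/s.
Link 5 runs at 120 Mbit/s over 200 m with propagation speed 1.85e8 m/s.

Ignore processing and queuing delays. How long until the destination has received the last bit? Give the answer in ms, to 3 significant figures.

Transmission delays (L/R per hop): 3.14961, 0.754717, 1.23839, 0.0333333, 0.0333333 ms; sum = 5.20938 ms.
Propagation delays (d/s per hop): 120, 120, 120, 0.00154506, 0.00108108 ms; sum = 360.003 ms.
End-to-end = 365 ms.

365 ms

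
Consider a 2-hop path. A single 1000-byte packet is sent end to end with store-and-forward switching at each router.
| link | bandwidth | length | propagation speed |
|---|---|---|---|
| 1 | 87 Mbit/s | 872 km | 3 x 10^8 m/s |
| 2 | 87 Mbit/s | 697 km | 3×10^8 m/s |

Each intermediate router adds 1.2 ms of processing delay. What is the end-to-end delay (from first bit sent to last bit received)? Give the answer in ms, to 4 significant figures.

6.614 ms

L = 1000 × 8 = 8000 bits.
Transmission delay per hop = L/R = 8000/87000000 = 0.091954 ms; 2 hops → 0.183908 ms.
Propagation delays (d/s per hop): 2.90667, 2.32333 ms; sum = 5.23 ms.
Processing at 1 router(s): 1 × 1.2 ms = 1.2 ms.
End-to-end = 6.614 ms.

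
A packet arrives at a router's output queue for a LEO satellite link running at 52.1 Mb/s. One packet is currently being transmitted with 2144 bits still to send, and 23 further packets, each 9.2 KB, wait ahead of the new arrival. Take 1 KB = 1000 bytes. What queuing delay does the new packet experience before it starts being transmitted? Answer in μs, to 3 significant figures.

Each queued packet: L/R = 73600/52100000 = 1412.67 μs.
23 queued → 32491.4 μs.
Plus remaining 2144 bits of current packet: 41.1516 μs.
Queuing delay = 32500 μs.

32500 μs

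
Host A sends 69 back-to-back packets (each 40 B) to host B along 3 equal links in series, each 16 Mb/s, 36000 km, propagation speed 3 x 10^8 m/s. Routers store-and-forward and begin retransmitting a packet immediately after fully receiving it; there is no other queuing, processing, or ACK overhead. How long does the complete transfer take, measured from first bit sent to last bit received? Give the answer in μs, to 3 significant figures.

361000 μs

Per-hop transmission t_tx = L/R = 320/16000000 = 20 μs.
Per-hop propagation t_prop = 36000000/300000000 = 120000 μs.
Pipeline fill: first packet needs 3·t_tx to clear all hops; remaining 68 packets each add one t_tx.
Total = (3+69-1)·t_tx + 3·t_prop = 71·20 + 3·120000 = 361000 μs.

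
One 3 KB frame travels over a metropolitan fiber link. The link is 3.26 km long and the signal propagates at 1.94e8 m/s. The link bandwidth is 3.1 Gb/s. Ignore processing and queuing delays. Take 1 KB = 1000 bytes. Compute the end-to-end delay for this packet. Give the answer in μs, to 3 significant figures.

L = 24000 bits.
Transmission delay = L/R = 24000 / 3100000000 = 7.74194 μs.
Propagation delay = d/s = 3260 m / 194000000 m/s = 16.8041 μs.
Total = 24.5 μs.

24.5 μs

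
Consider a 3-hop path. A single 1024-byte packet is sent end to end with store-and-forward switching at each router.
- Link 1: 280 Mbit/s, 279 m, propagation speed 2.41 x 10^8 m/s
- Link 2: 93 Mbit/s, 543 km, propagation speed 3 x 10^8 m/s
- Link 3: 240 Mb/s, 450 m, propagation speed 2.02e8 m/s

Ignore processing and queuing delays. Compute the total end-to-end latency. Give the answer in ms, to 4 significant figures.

1.965 ms

L = 1024 × 8 = 8192 bits.
Transmission delays (L/R per hop): 0.0292571, 0.088086, 0.0341333 ms; sum = 0.151476 ms.
Propagation delays (d/s per hop): 0.00115768, 1.81, 0.00222772 ms; sum = 1.81339 ms.
End-to-end = 1.965 ms.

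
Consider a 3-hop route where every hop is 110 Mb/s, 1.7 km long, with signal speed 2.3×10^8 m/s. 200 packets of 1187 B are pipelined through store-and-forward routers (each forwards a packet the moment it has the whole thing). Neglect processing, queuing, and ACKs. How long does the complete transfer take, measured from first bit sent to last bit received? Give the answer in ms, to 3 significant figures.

Per-hop transmission t_tx = L/R = 9496/110000000 = 0.0863273 ms.
Per-hop propagation t_prop = 1700/2.3e+08 = 0.0073913 ms.
Pipeline fill: first packet needs 3·t_tx to clear all hops; remaining 199 packets each add one t_tx.
Total = (3+200-1)·t_tx + 3·t_prop = 202·0.0863273 + 3·0.0073913 = 17.5 ms.

17.5 ms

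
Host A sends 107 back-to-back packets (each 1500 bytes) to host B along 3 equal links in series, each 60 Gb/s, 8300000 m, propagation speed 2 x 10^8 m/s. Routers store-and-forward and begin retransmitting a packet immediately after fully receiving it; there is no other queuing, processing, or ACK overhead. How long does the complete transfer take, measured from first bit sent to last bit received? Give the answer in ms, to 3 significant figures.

125 ms

Per-hop transmission t_tx = L/R = 12000/60000000000 = 0.0002 ms.
Per-hop propagation t_prop = 8300000/200000000 = 41.5 ms.
Pipeline fill: first packet needs 3·t_tx to clear all hops; remaining 106 packets each add one t_tx.
Total = (3+107-1)·t_tx + 3·t_prop = 109·0.0002 + 3·41.5 = 125 ms.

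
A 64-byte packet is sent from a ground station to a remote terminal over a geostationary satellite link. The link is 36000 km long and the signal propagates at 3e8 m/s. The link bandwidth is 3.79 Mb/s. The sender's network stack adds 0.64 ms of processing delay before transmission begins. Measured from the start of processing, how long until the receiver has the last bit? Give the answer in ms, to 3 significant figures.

121 ms

L = 64 × 8 = 512 bits.
Transmission delay = L/R = 512 / 3790000 = 0.135092 ms.
Propagation delay = d/s = 36000000 m / 300000000 m/s = 120 ms.
Plus processing delay 0.64 ms = 0.64 ms.
Total = 121 ms.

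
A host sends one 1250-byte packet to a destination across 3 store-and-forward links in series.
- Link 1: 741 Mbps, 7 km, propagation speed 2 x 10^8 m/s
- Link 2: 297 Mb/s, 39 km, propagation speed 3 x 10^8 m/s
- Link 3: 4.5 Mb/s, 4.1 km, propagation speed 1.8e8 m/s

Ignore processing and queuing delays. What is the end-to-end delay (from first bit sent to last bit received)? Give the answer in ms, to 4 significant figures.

2.457 ms

L = 1250 × 8 = 10000 bits.
Transmission delays (L/R per hop): 0.0134953, 0.03367, 2.22222 ms; sum = 2.26939 ms.
Propagation delays (d/s per hop): 0.035, 0.13, 0.0227778 ms; sum = 0.187778 ms.
End-to-end = 2.457 ms.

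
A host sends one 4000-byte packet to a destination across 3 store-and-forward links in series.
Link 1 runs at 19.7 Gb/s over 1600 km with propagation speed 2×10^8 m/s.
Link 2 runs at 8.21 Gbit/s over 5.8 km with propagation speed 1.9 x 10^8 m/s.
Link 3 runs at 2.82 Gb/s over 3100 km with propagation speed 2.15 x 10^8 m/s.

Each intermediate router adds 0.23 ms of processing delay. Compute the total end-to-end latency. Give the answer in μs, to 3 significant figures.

22900 μs

L = 4000 × 8 = 32000 bits.
Transmission delays (L/R per hop): 1.62437, 3.89769, 11.3475 μs; sum = 16.8696 μs.
Propagation delays (d/s per hop): 8000, 30.5263, 14418.6 μs; sum = 22449.1 μs.
Processing at 2 router(s): 2 × 0.23 ms = 460 μs.
End-to-end = 22900 μs.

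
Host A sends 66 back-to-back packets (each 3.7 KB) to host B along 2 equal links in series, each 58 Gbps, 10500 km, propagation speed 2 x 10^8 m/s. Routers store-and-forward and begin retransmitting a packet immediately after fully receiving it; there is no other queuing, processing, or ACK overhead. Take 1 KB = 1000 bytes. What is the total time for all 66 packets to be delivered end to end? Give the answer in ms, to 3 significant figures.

Per-hop transmission t_tx = L/R = 29600/58000000000 = 0.000510345 ms.
Per-hop propagation t_prop = 10500000/200000000 = 52.5 ms.
Pipeline fill: first packet needs 2·t_tx to clear all hops; remaining 65 packets each add one t_tx.
Total = (2+66-1)·t_tx + 2·t_prop = 67·0.000510345 + 2·52.5 = 105 ms.

105 ms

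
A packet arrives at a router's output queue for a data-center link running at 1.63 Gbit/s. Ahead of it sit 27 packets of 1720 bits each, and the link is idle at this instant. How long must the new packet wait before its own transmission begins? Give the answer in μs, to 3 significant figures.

Each queued packet: L/R = 1720/1630000000 = 1.05521 μs.
27 queued → 28.4908 μs.
Queuing delay = 28.5 μs.

28.5 μs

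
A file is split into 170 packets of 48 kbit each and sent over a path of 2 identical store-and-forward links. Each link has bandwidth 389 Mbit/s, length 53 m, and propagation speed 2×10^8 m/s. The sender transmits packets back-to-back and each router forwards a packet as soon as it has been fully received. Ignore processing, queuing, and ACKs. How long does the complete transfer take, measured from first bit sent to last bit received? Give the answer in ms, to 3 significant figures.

21.1 ms

Per-hop transmission t_tx = L/R = 48000/389000000 = 0.123393 ms.
Per-hop propagation t_prop = 53/200000000 = 0.000265 ms.
Pipeline fill: first packet needs 2·t_tx to clear all hops; remaining 169 packets each add one t_tx.
Total = (2+170-1)·t_tx + 2·t_prop = 171·0.123393 + 2·0.000265 = 21.1 ms.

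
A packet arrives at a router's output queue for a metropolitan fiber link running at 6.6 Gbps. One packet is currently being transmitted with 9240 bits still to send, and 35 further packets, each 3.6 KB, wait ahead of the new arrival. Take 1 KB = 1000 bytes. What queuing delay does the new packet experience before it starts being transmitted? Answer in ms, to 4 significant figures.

Each queued packet: L/R = 28800/6600000000 = 0.00436364 ms.
35 queued → 0.152727 ms.
Plus remaining 9240 bits of current packet: 0.0014 ms.
Queuing delay = 0.1541 ms.

0.1541 ms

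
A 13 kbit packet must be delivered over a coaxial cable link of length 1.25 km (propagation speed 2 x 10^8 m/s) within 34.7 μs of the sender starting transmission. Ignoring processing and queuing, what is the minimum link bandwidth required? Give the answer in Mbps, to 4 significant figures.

Propagation delay = 1250 / 200000000 = 6.25 μs.
Transmission budget = 34.7 − 6.25 = 28.45 μs.
R ≥ L / t_tx = 13000 bits / 2.845e-05 s = 456.9 Mbps.

456.9 Mbps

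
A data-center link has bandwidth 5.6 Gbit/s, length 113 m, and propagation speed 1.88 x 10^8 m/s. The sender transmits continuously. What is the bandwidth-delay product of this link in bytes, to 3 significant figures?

421 bytes

Propagation delay = 113 / 188000000 = 6.01064e-07 s.
BDP = R × t_prop = 5600000000 × 6.01064e-07 = 3365.96 bits.
In bytes: 3365.96/8 = 421 bytes.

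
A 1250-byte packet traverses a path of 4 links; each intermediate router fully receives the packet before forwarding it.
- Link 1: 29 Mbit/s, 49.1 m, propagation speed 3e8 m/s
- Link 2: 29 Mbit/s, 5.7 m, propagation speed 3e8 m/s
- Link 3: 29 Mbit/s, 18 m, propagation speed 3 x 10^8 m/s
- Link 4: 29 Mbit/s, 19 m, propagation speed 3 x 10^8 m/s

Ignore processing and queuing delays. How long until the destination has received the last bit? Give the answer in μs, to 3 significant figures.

L = 1250 × 8 = 10000 bits.
Transmission delay per hop = L/R = 10000/29000000 = 344.828 μs; 4 hops → 1379.31 μs.
Propagation delays (d/s per hop): 0.163667, 0.019, 0.06, 0.0633333 μs; sum = 0.306 μs.
End-to-end = 1380 μs.

1380 μs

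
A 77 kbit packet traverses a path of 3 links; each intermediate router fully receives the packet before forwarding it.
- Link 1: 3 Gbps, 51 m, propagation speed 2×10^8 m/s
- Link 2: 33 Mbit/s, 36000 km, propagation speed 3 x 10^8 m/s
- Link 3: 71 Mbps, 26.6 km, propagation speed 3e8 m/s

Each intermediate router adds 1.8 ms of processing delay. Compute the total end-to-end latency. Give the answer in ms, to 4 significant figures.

127.1 ms

L = 77000 bits.
Transmission delays (L/R per hop): 0.0256667, 2.33333, 1.08451 ms; sum = 3.44351 ms.
Propagation delays (d/s per hop): 0.000255, 120, 0.0886667 ms; sum = 120.089 ms.
Processing at 2 router(s): 2 × 1.8 ms = 3.6 ms.
End-to-end = 127.1 ms.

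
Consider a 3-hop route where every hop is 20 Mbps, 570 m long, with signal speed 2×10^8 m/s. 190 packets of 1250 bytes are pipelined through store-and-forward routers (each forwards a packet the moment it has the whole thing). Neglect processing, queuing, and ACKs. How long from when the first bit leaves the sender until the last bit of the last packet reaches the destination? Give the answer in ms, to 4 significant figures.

96.01 ms

Per-hop transmission t_tx = L/R = 10000/20000000 = 0.5 ms.
Per-hop propagation t_prop = 570/200000000 = 0.00285 ms.
Pipeline fill: first packet needs 3·t_tx to clear all hops; remaining 189 packets each add one t_tx.
Total = (3+190-1)·t_tx + 3·t_prop = 192·0.5 + 3·0.00285 = 96.01 ms.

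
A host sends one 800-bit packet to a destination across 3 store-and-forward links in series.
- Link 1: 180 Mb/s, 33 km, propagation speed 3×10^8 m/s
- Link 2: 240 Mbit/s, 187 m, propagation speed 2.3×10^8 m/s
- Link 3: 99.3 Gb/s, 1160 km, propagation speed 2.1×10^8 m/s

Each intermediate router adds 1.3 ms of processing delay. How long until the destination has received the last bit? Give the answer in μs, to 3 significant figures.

Transmission delays (L/R per hop): 4.44444, 3.33333, 0.00805639 μs; sum = 7.78583 μs.
Propagation delays (d/s per hop): 110, 0.813043, 5523.81 μs; sum = 5634.62 μs.
Processing at 2 router(s): 2 × 1.3 ms = 2600 μs.
End-to-end = 8240 μs.

8240 μs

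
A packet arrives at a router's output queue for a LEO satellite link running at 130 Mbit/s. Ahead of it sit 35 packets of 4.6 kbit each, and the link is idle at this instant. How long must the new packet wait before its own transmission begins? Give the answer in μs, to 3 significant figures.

Each queued packet: L/R = 4600/130000000 = 35.3846 μs.
35 queued → 1238.46 μs.
Queuing delay = 1240 μs.

1240 μs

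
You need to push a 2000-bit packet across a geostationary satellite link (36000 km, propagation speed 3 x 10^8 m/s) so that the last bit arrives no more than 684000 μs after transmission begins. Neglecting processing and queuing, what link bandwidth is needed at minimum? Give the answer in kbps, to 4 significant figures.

3.546 kbps

Propagation delay = 36000000 / 300000000 = 120000 μs.
Transmission budget = 684000 − 120000 = 564000 μs.
R ≥ L / t_tx = 2000 bits / 0.564 s = 3.546 kbps.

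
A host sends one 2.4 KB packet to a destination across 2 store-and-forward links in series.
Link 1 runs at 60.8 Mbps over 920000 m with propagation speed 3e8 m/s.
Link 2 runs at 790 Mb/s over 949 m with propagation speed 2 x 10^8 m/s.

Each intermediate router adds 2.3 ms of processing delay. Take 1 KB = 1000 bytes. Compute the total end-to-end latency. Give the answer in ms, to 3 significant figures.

5.71 ms

L = 19200 bits.
Transmission delays (L/R per hop): 0.315789, 0.0243038 ms; sum = 0.340093 ms.
Propagation delays (d/s per hop): 3.06667, 0.004745 ms; sum = 3.07141 ms.
Processing at 1 router(s): 1 × 2.3 ms = 2.3 ms.
End-to-end = 5.71 ms.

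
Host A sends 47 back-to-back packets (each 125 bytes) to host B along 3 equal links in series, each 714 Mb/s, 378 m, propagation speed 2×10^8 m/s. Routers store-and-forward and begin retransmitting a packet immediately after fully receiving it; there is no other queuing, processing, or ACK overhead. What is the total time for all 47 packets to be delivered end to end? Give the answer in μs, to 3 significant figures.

Per-hop transmission t_tx = L/R = 1000/714000000 = 1.40056 μs.
Per-hop propagation t_prop = 378/200000000 = 1.89 μs.
Pipeline fill: first packet needs 3·t_tx to clear all hops; remaining 46 packets each add one t_tx.
Total = (3+47-1)·t_tx + 3·t_prop = 49·1.40056 + 3·1.89 = 74.3 μs.

74.3 μs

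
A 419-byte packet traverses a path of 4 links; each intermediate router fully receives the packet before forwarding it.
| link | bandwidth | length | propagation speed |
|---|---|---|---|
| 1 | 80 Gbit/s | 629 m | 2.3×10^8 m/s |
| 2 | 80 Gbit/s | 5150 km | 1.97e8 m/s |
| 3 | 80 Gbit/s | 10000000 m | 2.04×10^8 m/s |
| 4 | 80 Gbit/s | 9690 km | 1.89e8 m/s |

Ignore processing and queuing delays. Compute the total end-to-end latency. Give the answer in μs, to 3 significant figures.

126000 μs

L = 419 × 8 = 3352 bits.
Transmission delay per hop = L/R = 3352/80000000000 = 0.0419 μs; 4 hops → 0.1676 μs.
Propagation delays (d/s per hop): 2.73478, 26142.1, 49019.6, 51269.8 μs; sum = 126434 μs.
End-to-end = 126000 μs.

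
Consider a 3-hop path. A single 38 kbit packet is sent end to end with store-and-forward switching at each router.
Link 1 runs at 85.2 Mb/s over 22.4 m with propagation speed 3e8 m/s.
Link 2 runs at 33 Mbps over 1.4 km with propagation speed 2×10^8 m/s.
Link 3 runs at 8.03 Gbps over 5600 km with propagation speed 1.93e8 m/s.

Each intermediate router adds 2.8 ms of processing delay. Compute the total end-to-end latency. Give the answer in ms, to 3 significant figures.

36.2 ms

L = 38000 bits.
Transmission delays (L/R per hop): 0.446009, 1.15152, 0.00473225 ms; sum = 1.60226 ms.
Propagation delays (d/s per hop): 7.46667e-05, 0.007, 29.0155 ms; sum = 29.0226 ms.
Processing at 2 router(s): 2 × 2.8 ms = 5.6 ms.
End-to-end = 36.2 ms.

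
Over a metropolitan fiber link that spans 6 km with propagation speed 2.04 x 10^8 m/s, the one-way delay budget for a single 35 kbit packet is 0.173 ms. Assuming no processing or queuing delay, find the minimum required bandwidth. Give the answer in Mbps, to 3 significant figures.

244 Mbps

Propagation delay = 6000 / 204000000 = 0.0294118 ms.
Transmission budget = 0.173 − 0.0294118 = 0.143588 ms.
R ≥ L / t_tx = 35000 bits / 0.000143588 s = 244 Mbps.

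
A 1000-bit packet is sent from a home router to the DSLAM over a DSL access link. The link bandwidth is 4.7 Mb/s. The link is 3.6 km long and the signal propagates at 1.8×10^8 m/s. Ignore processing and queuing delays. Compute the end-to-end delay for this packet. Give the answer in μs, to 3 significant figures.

233 μs

Transmission delay = L/R = 1000 / 4700000 = 212.766 μs.
Propagation delay = d/s = 3600 m / 180000000 m/s = 20 μs.
Total = 233 μs.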